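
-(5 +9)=-14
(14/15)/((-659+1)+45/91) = -1274/897495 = -0.00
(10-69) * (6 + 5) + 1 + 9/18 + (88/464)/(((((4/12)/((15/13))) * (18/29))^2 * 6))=-5244545/8112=-646.52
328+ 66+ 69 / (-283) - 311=23420 / 283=82.76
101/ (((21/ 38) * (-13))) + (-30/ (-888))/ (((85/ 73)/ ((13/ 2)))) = -19053739/ 1373736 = -13.87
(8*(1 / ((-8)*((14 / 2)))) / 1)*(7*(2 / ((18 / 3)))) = -0.33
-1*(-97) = 97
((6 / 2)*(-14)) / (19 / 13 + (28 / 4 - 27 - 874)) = 546 / 11603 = 0.05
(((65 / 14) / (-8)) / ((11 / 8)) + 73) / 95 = 11177 / 14630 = 0.76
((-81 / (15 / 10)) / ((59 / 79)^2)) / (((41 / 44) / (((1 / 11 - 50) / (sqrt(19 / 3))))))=740082744 * sqrt(57) / 2711699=2060.52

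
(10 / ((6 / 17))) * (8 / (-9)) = -680 / 27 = -25.19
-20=-20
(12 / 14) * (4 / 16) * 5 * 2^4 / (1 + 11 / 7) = 20 / 3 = 6.67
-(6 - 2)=-4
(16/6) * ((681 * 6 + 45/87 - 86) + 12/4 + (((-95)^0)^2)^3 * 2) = 10681.38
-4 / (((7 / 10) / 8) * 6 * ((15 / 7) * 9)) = -0.40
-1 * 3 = -3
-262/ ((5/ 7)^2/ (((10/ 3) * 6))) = -51352/ 5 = -10270.40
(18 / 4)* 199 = 1791 / 2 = 895.50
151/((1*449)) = 151/449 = 0.34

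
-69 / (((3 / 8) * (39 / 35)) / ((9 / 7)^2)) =-24840 / 91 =-272.97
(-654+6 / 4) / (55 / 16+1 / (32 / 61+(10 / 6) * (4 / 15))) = -145.99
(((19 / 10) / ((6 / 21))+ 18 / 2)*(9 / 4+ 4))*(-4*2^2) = -1565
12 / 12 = 1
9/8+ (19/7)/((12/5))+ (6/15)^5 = 1189751/525000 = 2.27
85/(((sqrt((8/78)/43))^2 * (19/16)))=570180/19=30009.47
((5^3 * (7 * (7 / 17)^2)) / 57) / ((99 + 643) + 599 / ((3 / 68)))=42875 / 235882378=0.00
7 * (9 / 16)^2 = 2.21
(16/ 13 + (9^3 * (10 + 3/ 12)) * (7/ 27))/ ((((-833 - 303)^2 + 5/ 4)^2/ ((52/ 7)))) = 1612816/ 186522913052847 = 0.00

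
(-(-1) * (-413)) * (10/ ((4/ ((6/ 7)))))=-885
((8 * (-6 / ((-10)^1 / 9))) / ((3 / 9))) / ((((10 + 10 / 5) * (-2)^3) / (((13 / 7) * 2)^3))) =-118638 / 1715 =-69.18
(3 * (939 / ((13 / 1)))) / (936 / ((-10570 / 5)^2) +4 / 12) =9441871299 / 14533363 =649.67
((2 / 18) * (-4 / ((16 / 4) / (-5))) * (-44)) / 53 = -220 / 477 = -0.46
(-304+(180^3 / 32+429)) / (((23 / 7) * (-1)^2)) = 1276625 / 23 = 55505.43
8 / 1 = 8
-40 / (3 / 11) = -146.67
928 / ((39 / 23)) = 21344 / 39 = 547.28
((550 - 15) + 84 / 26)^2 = 48958009 / 169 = 289692.36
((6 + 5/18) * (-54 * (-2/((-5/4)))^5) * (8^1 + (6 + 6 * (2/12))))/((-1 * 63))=846.35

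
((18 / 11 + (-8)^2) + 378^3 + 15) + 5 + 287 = 594115771 / 11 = 54010524.64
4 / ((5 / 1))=4 / 5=0.80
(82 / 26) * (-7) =-287 / 13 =-22.08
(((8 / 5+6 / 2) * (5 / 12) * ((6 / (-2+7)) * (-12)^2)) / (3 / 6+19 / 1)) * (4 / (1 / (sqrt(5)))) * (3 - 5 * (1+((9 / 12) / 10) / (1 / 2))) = -12144 * sqrt(5) / 65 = -417.77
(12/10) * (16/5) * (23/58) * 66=72864/725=100.50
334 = 334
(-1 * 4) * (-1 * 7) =28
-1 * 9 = -9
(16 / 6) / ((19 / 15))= 40 / 19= 2.11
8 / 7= 1.14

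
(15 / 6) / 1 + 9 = 23 / 2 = 11.50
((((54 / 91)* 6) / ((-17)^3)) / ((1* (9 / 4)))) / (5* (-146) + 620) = 72 / 24589565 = 0.00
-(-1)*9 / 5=9 / 5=1.80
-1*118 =-118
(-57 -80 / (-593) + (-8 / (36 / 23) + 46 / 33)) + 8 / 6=-59.25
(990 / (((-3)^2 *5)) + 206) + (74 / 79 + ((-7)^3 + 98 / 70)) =-44502 / 395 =-112.66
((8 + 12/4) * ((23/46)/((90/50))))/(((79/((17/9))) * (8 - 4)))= 935/51192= 0.02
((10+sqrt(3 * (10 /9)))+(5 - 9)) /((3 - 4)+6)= 1.57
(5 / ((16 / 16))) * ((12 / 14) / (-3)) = -10 / 7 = -1.43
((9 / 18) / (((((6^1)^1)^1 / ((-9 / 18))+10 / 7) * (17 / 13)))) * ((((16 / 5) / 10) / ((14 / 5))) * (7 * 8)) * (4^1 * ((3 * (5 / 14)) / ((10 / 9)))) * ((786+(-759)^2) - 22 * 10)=-1619224776 / 3145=-514856.84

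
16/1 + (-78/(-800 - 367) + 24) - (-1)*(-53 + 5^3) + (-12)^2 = 256.07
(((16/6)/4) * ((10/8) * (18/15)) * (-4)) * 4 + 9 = -7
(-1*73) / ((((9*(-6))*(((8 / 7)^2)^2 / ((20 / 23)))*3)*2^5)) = 0.01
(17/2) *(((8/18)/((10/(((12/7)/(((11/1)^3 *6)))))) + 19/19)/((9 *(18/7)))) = 7127573/19405980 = 0.37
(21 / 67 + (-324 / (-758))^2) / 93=1591603 / 298342357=0.01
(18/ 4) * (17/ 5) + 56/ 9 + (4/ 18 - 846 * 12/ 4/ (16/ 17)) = -962957/ 360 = -2674.88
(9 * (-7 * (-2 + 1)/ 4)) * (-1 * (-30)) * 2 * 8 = 7560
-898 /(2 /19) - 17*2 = -8565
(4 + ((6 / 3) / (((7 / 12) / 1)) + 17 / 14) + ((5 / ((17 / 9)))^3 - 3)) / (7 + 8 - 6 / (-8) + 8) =1.02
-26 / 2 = -13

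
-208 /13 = -16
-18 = -18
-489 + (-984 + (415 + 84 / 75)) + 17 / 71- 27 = -1923462 / 1775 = -1083.64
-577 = -577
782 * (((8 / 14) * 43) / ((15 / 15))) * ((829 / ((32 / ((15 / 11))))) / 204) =4099405 / 1232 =3327.44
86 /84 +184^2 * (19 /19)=1421995 /42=33857.02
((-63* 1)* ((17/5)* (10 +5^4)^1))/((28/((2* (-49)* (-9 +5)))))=-1904238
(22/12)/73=0.03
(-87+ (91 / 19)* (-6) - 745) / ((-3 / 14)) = 228956 / 57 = 4016.77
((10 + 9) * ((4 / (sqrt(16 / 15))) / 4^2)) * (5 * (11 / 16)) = 1045 * sqrt(15) / 256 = 15.81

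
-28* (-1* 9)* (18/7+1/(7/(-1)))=612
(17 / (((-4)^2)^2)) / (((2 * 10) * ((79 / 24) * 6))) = 17 / 101120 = 0.00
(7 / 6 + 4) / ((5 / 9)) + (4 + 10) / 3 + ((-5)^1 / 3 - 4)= 83 / 10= 8.30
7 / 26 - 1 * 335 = -8703 / 26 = -334.73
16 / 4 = 4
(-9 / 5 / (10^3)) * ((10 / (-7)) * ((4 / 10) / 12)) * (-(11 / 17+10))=-543 / 595000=-0.00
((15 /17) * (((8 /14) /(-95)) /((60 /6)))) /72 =-1 /135660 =-0.00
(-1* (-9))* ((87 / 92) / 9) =87 / 92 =0.95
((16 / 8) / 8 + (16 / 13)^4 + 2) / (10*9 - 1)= 519193 / 10167716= 0.05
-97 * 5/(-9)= 485/9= 53.89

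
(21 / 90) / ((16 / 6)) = 7 / 80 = 0.09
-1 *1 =-1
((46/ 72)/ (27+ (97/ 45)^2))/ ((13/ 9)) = 46575/ 3332368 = 0.01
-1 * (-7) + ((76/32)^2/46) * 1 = 20969/2944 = 7.12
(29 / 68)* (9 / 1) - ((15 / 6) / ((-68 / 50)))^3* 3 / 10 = 3585603 / 628864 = 5.70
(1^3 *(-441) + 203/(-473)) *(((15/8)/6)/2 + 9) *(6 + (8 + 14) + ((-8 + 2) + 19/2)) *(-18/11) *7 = 60703104483/41624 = 1458367.88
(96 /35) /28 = 24 /245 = 0.10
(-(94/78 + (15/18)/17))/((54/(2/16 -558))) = 7421969/572832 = 12.96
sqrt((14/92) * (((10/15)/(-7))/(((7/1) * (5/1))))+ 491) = 2 * sqrt(715905015)/2415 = 22.16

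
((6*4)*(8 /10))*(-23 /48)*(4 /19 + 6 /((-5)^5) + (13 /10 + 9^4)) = -17923851631 /296875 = -60375.08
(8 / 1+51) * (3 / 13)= 177 / 13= 13.62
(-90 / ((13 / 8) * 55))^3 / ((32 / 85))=-2.71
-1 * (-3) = 3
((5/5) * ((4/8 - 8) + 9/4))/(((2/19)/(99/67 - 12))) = 281295/536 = 524.80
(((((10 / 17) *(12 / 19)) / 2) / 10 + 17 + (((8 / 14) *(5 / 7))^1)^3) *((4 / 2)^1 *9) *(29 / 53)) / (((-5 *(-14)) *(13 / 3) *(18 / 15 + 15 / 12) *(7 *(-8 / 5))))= -0.02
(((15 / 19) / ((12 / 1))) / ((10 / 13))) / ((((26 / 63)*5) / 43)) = 2709 / 1520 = 1.78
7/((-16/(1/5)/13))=-91/80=-1.14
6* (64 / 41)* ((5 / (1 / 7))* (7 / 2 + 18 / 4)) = 107520 / 41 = 2622.44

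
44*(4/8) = 22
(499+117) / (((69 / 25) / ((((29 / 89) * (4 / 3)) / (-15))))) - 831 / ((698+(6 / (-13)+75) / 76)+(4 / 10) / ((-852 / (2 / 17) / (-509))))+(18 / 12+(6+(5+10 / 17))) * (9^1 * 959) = 112956.91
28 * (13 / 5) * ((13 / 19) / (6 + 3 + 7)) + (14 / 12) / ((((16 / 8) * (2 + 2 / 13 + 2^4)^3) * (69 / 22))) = 1609405347823 / 516963588480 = 3.11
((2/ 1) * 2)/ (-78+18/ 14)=-28/ 537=-0.05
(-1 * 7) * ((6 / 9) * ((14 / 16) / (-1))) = 49 / 12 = 4.08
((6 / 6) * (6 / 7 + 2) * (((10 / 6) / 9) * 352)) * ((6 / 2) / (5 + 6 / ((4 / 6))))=17600 / 441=39.91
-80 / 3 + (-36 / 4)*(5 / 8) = -775 / 24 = -32.29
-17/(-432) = 17/432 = 0.04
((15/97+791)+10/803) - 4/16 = 246421293/311564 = 790.92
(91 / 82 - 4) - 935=-76907 / 82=-937.89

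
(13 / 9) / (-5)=-13 / 45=-0.29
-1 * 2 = -2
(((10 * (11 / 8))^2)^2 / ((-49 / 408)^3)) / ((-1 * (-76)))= -1213839556875 / 4470662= -271512.26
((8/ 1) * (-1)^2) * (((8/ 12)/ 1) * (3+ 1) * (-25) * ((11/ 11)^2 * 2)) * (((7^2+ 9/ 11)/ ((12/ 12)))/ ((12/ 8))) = -3507200/ 99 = -35426.26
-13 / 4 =-3.25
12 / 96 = 1 / 8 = 0.12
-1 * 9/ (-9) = 1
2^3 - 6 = 2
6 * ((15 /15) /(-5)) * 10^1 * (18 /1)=-216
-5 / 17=-0.29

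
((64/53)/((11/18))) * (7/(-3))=-4.61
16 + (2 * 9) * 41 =754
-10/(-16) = 5/8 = 0.62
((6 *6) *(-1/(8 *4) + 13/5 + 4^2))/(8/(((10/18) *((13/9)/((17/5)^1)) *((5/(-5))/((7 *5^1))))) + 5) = -347607/614296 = -0.57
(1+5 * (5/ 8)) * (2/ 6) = 11/ 8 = 1.38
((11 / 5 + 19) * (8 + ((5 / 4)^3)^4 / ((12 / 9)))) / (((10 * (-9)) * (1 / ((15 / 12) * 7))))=-470907623977 / 12079595520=-38.98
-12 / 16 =-3 / 4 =-0.75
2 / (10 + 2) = 1 / 6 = 0.17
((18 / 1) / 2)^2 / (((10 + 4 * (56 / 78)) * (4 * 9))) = 351 / 2008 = 0.17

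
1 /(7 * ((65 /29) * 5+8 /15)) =0.01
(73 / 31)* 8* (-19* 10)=-3579.35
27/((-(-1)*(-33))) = -9/11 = -0.82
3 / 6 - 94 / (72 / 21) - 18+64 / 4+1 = -335 / 12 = -27.92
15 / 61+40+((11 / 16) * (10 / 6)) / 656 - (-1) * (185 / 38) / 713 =1047447404105 / 26020644096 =40.25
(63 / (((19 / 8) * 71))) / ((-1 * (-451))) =504 / 608399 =0.00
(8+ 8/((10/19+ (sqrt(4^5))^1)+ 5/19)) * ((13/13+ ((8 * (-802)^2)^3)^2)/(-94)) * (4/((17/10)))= -112160111073063406359850160615754460532424000/29281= -3830474064173471068605927000000000000000.00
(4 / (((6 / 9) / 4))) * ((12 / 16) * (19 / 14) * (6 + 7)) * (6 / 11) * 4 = 692.88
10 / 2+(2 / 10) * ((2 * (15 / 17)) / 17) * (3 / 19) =27473 / 5491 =5.00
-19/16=-1.19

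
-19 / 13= -1.46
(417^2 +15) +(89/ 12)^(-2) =1377493728/ 7921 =173904.02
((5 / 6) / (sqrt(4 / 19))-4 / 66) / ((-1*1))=2 / 33-5*sqrt(19) / 12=-1.76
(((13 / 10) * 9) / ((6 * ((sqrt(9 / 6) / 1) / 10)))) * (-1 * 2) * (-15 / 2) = 195 * sqrt(6) / 2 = 238.83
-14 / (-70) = 1 / 5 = 0.20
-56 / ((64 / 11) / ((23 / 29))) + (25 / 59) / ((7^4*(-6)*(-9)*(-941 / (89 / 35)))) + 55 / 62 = -1222433781055031 / 181194611443272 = -6.75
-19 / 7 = -2.71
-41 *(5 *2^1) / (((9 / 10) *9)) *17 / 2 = -34850 / 81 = -430.25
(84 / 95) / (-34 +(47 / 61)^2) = -104188 / 3936325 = -0.03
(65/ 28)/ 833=65/ 23324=0.00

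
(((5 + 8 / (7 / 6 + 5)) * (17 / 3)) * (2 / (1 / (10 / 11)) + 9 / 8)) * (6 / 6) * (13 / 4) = 360451 / 1056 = 341.34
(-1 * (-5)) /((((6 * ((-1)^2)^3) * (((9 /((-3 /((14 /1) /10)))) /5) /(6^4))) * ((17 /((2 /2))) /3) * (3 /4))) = -36000 /119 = -302.52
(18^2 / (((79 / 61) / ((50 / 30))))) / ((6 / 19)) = 104310 / 79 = 1320.38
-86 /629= -0.14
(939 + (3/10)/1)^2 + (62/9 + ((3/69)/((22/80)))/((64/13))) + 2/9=401795609771/455400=882291.63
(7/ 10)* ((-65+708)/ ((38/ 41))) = 184541/ 380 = 485.63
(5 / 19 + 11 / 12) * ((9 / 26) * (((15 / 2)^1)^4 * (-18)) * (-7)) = 2573825625 / 15808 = 162817.92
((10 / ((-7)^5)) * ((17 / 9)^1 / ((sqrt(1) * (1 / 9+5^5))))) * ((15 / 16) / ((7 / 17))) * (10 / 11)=-108375 / 145595814056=-0.00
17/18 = 0.94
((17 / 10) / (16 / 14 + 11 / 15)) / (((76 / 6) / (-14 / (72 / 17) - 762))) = -3278569 / 59888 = -54.75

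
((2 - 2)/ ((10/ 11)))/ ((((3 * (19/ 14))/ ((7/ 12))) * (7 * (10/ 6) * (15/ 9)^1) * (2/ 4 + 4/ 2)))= 0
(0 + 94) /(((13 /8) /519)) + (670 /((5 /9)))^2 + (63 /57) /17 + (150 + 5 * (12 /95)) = 6233872563 /4199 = 1484608.85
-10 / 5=-2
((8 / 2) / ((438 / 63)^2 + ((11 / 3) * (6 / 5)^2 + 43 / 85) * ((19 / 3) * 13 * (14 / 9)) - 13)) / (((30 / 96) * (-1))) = -7197120 / 436526203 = -0.02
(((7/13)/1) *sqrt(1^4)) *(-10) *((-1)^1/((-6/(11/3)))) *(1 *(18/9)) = -770/117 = -6.58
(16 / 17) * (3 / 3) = 16 / 17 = 0.94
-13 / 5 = -2.60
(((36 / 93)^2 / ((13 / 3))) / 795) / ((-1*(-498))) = 24 / 274783535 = 0.00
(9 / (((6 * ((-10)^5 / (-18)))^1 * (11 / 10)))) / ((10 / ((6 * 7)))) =567 / 550000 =0.00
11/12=0.92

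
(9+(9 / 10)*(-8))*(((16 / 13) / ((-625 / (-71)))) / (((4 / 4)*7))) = 10224 / 284375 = 0.04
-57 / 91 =-0.63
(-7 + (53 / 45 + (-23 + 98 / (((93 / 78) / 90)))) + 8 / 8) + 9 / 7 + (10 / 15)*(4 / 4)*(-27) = 71800901 / 9765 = 7352.88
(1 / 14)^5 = 0.00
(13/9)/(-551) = -13/4959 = -0.00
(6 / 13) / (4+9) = 6 / 169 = 0.04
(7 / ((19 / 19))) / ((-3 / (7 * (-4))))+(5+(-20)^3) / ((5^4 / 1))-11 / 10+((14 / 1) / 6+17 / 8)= 167699 / 3000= 55.90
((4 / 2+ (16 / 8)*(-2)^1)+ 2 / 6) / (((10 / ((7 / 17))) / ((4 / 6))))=-7 / 153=-0.05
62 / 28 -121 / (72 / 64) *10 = -135241 / 126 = -1073.34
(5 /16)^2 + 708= 181273 /256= 708.10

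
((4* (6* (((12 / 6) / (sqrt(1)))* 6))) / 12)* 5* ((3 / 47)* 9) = 3240 / 47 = 68.94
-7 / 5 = -1.40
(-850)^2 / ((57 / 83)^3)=2230732.84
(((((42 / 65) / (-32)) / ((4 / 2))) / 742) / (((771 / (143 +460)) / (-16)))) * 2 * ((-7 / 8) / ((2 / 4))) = -4221 / 7082920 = -0.00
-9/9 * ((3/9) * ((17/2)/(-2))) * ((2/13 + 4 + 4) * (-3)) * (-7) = 6307/26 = 242.58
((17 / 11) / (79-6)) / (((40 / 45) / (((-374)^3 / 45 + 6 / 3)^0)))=153 / 6424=0.02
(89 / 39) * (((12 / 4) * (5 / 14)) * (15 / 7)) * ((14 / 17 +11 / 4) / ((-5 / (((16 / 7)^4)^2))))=-174163608207360 / 62427030029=-2789.87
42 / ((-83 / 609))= -25578 / 83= -308.17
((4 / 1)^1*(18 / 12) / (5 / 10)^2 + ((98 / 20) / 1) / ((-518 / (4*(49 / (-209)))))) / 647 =928303 / 25016255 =0.04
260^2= 67600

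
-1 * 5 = -5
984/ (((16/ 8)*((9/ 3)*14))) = 82/ 7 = 11.71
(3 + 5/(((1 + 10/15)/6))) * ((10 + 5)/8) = 315/8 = 39.38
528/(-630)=-88/105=-0.84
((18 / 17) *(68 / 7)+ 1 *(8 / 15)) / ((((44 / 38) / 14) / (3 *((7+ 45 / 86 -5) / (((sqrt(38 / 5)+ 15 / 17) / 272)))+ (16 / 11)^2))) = -292471521581696 / 8462185215+ 184089245312 *sqrt(190) / 23311805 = 74288.05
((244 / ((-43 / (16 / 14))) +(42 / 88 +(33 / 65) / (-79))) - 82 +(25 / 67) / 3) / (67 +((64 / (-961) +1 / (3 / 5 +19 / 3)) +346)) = -2309126167830994 / 10852773544269195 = -0.21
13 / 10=1.30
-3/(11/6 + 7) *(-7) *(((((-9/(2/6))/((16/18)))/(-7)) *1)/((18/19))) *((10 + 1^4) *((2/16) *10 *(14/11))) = 190.56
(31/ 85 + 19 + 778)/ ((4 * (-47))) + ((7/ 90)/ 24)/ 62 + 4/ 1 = -25814183/ 107002080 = -0.24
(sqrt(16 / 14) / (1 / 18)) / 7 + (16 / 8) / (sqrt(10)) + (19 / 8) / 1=sqrt(10) / 5 + 19 / 8 + 36 * sqrt(14) / 49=5.76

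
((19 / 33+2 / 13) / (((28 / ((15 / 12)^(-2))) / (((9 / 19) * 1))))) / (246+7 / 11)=3756 / 117269425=0.00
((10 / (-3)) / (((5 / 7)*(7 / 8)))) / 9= -16 / 27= -0.59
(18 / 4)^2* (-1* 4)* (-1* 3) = 243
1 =1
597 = 597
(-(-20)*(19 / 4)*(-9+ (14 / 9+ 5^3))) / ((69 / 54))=8740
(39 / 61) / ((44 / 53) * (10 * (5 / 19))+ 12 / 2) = 3021 / 38674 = 0.08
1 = 1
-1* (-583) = 583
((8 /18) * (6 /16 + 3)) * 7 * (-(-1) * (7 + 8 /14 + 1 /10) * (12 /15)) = 1611 /25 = 64.44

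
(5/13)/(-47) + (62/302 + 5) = 479491/92261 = 5.20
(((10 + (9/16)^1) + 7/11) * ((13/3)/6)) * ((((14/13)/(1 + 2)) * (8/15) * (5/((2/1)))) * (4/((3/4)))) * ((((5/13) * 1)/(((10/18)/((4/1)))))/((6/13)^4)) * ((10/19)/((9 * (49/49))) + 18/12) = 598381511/304722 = 1963.70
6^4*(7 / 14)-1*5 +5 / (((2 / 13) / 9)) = 1871 / 2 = 935.50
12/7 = 1.71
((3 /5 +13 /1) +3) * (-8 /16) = -83 /10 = -8.30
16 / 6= 8 / 3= 2.67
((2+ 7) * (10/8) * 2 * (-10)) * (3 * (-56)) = 37800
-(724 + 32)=-756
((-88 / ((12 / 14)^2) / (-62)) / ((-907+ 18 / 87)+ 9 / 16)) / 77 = -0.00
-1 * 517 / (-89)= 517 / 89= 5.81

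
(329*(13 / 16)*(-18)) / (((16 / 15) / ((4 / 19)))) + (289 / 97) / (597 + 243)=-949.66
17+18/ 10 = 94/ 5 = 18.80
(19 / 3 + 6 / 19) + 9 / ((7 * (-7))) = 18058 / 2793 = 6.47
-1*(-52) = 52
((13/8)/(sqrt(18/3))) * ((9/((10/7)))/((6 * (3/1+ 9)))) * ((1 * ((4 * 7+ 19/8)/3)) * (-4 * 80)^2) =24570 * sqrt(6) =60183.96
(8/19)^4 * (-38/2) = -0.60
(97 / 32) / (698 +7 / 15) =1455 / 335264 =0.00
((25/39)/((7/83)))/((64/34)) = 35275/8736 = 4.04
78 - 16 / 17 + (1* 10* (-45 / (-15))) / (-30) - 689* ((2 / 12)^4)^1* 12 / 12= 1664015 / 22032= 75.53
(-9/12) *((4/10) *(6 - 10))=6/5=1.20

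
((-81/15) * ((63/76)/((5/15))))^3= -2421.73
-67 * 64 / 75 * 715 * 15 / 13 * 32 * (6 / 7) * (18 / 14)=-81506304 / 49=-1663393.96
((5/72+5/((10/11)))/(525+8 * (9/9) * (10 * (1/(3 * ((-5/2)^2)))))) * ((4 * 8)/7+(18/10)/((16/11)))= 1304453/21340032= 0.06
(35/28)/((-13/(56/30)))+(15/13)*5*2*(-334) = -150307/39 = -3854.03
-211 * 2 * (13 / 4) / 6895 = -2743 / 13790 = -0.20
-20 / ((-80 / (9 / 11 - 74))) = -805 / 44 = -18.30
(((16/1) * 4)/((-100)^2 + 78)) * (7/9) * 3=224/15117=0.01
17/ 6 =2.83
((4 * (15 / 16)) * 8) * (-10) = -300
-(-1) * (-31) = -31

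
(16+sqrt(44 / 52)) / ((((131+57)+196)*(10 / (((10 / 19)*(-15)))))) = -5 / 152-5*sqrt(143) / 31616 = -0.03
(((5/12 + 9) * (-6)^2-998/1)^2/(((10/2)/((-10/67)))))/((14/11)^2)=-52548001/6566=-8003.05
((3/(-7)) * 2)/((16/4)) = -0.21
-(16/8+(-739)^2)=-546123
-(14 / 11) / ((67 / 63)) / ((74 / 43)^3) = -35062587 / 149325044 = -0.23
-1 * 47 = -47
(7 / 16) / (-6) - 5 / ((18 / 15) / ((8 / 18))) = -1663 / 864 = -1.92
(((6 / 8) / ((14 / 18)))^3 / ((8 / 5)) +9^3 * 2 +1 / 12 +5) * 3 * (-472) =-45495948607 / 21952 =-2072519.52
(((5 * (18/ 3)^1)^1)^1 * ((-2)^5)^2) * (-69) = -2119680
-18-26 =-44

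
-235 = -235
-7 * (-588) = 4116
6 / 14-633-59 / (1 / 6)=-6906 / 7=-986.57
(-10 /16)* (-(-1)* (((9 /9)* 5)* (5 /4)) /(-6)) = 125 /192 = 0.65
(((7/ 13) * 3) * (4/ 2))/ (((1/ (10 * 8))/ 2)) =6720/ 13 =516.92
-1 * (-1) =1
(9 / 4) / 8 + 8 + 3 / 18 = 811 / 96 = 8.45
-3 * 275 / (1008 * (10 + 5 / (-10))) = -275 / 3192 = -0.09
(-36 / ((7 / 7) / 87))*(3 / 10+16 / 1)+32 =-255098 / 5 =-51019.60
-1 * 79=-79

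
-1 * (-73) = 73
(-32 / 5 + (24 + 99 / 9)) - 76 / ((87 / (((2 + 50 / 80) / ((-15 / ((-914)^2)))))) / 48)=888865491 / 145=6130106.83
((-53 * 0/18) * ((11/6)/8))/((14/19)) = 0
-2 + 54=52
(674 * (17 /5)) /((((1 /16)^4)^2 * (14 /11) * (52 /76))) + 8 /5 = 5142626336506584 /455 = 11302475464849.64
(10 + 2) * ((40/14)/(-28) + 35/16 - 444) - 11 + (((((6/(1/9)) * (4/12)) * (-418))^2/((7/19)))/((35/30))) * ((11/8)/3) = 11830568845/196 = 60360045.13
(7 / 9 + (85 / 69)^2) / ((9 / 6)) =21856 / 14283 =1.53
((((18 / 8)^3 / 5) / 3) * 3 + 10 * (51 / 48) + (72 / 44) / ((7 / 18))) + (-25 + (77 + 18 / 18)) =1727533 / 24640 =70.11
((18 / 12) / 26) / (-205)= -3 / 10660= -0.00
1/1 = 1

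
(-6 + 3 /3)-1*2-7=-14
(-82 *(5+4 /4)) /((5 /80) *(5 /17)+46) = -133824 /12517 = -10.69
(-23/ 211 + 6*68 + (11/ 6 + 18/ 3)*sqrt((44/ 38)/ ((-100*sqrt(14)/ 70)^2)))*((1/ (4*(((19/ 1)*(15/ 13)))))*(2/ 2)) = 611*sqrt(1463)/ 1299600 + 223769/ 48108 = 4.67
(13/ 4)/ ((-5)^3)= -13/ 500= -0.03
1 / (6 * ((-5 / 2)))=-1 / 15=-0.07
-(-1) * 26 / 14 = 13 / 7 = 1.86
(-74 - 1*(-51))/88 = -23/88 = -0.26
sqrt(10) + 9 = 12.16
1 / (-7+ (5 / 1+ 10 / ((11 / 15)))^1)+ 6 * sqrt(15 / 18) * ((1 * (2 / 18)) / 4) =11 / 128+ sqrt(30) / 36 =0.24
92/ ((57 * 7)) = 92/ 399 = 0.23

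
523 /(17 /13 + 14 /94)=319553 /890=359.05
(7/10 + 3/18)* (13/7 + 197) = 6032/35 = 172.34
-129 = -129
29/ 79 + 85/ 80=1807/ 1264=1.43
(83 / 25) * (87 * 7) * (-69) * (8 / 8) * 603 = -2103109029 / 25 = -84124361.16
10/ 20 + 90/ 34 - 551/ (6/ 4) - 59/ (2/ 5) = -511.69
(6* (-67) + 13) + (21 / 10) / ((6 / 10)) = -771 / 2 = -385.50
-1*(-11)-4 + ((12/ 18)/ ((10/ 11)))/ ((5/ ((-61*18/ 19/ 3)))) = 1983/ 475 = 4.17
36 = 36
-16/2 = -8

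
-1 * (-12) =12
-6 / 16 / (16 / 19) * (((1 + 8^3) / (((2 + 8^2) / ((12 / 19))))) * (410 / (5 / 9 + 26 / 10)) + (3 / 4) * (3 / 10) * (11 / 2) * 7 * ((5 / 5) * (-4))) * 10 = -537040719 / 199936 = -2686.06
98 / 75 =1.31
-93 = -93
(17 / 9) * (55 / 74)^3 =2828375 / 3647016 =0.78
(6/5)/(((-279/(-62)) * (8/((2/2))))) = 1/30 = 0.03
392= 392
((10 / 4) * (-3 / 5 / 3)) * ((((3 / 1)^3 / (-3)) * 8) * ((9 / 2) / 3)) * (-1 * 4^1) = -216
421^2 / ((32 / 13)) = 2304133 / 32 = 72004.16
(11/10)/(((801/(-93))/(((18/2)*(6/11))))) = -279/445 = -0.63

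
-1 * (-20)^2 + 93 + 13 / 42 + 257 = -2087 / 42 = -49.69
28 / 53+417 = 22129 / 53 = 417.53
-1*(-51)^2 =-2601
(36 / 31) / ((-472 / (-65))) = 585 / 3658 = 0.16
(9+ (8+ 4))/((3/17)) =119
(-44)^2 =1936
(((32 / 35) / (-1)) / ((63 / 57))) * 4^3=-38912 / 735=-52.94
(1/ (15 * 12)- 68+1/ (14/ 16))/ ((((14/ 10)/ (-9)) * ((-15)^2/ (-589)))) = -49613237/ 44100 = -1125.02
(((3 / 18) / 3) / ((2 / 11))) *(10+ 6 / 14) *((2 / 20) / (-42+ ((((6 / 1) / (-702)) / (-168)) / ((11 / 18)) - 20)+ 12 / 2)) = -114829 / 20180130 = -0.01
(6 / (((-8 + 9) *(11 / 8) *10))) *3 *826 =59472 / 55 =1081.31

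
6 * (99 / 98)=297 / 49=6.06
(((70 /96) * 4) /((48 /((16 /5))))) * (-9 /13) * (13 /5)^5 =-199927 /12500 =-15.99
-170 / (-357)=0.48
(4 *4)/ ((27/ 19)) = 304/ 27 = 11.26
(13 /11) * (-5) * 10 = -650 /11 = -59.09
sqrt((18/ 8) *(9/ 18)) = 3 *sqrt(2)/ 4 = 1.06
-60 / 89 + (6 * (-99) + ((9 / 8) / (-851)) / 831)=-99808697883 / 167837624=-594.67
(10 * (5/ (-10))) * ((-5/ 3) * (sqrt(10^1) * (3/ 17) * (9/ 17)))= 225 * sqrt(10)/ 289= 2.46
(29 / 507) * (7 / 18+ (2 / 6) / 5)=1189 / 45630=0.03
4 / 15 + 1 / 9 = 17 / 45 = 0.38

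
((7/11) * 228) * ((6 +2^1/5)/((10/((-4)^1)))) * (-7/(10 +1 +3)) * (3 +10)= 2414.31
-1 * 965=-965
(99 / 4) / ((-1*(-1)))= 24.75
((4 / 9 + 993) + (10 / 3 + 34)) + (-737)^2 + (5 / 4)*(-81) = 19587547 / 36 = 544098.53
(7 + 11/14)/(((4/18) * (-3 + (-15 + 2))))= -981/448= -2.19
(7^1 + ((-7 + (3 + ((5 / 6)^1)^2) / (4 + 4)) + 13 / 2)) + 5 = 3445 / 288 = 11.96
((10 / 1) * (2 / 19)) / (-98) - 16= -14906 / 931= -16.01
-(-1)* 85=85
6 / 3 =2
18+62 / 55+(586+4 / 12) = 99901 / 165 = 605.46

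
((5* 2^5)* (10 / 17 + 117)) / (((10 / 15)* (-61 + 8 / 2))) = -159920 / 323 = -495.11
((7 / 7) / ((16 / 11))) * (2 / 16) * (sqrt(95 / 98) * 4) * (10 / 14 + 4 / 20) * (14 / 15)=11 * sqrt(190) / 525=0.29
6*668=4008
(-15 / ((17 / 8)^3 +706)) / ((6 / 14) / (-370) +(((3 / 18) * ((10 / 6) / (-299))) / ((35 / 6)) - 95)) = 3568481280 / 16172960148347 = 0.00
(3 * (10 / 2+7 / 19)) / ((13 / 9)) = 2754 / 247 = 11.15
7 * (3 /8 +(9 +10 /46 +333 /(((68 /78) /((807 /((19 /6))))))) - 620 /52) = 526444323013 /772616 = 681379.01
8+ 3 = 11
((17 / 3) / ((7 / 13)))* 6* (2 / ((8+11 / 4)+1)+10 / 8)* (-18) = -531063 / 329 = -1614.17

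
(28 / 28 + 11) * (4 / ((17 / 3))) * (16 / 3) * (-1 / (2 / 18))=-406.59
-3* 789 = -2367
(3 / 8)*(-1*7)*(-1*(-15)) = -315 / 8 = -39.38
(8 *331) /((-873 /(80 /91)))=-211840 /79443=-2.67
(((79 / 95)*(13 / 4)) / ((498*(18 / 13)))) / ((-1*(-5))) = 13351 / 17031600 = 0.00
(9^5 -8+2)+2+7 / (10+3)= 767592 / 13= 59045.54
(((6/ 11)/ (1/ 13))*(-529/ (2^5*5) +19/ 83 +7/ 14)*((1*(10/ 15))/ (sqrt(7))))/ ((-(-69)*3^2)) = -49439*sqrt(7)/ 17639160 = -0.01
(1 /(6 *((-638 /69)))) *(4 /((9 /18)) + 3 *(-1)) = -0.09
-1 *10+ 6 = -4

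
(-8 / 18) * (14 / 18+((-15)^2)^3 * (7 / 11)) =-2870437808 / 891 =-3221591.25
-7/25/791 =-1/2825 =-0.00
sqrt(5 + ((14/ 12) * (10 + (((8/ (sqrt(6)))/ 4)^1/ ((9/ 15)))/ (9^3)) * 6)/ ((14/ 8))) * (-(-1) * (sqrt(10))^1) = 5 * sqrt(8 * sqrt(6) + 118098)/ 81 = 21.21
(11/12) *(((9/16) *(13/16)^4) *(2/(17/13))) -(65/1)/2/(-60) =94691831/106954752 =0.89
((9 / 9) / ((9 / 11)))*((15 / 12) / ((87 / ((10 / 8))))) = 275 / 12528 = 0.02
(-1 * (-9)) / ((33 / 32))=96 / 11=8.73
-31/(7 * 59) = -31/413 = -0.08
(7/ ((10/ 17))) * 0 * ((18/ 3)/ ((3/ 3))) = 0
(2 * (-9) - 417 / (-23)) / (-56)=-3 / 1288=-0.00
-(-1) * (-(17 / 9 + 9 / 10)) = -251 / 90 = -2.79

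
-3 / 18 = -1 / 6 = -0.17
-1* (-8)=8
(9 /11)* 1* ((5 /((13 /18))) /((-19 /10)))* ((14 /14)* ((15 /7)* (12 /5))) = -291600 /19019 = -15.33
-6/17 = -0.35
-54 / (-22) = 27 / 11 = 2.45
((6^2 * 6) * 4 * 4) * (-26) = -89856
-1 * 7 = -7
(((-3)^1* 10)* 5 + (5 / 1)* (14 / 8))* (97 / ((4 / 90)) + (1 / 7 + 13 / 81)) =-1398543935 / 4536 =-308320.97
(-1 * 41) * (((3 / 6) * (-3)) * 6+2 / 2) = 328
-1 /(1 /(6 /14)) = -3 /7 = -0.43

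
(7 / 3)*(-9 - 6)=-35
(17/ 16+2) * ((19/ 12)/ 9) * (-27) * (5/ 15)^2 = -931/ 576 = -1.62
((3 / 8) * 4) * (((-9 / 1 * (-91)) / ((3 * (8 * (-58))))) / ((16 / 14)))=-5733 / 7424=-0.77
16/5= 3.20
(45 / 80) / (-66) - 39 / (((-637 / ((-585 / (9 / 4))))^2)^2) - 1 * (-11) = 9.91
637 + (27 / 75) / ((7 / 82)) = 112213 / 175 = 641.22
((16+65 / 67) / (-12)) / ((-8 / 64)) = 758 / 67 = 11.31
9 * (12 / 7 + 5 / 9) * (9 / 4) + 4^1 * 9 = 2295 / 28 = 81.96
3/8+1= 11/8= 1.38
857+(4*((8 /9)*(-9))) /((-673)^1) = 576793 /673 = 857.05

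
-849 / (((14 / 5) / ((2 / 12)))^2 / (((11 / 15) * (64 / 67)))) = -62260 / 29547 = -2.11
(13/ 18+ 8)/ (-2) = -157/ 36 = -4.36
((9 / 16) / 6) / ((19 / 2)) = 3 / 304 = 0.01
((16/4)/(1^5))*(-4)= -16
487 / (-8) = -487 / 8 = -60.88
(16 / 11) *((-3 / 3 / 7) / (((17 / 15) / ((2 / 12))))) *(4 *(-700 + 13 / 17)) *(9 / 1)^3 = 1386499680 / 22253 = 62306.19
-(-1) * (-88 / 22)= -4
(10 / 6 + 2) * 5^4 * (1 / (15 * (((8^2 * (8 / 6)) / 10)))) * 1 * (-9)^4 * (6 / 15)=3007125 / 64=46986.33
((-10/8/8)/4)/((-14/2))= 0.01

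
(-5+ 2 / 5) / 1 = -23 / 5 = -4.60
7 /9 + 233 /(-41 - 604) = 806 /1935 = 0.42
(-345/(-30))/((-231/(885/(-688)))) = 6785/105952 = 0.06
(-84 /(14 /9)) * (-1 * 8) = 432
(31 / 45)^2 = 961 / 2025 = 0.47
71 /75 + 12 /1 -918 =-67879 /75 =-905.05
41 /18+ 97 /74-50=-15455 /333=-46.41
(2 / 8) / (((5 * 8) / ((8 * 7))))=0.35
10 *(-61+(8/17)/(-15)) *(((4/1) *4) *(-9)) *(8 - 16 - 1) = -13446432/17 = -790966.59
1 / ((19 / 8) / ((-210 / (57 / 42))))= -23520 / 361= -65.15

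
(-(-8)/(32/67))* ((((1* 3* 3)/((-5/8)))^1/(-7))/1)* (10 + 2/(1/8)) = 31356/35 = 895.89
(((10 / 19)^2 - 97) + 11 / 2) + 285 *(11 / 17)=1143799 / 12274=93.19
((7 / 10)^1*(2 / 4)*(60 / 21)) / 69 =1 / 69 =0.01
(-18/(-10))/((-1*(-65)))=9/325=0.03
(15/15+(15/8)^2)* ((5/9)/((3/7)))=10115/1728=5.85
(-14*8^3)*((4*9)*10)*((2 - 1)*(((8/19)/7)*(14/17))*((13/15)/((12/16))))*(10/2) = -238551040/323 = -738548.11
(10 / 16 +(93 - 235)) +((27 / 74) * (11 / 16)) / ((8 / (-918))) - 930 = -5210355 / 4736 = -1100.16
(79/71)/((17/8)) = 632/1207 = 0.52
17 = 17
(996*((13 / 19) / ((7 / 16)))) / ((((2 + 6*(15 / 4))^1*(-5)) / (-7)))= 414336 / 4655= 89.01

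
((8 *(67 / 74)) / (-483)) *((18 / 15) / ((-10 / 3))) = 804 / 148925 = 0.01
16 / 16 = 1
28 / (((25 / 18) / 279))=140616 / 25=5624.64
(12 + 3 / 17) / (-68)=-207 / 1156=-0.18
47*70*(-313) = -1029770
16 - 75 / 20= 49 / 4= 12.25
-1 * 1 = -1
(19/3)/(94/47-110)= -0.06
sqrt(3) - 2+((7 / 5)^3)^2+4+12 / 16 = sqrt(3)+642471 / 62500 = 12.01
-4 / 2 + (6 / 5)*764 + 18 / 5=4592 / 5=918.40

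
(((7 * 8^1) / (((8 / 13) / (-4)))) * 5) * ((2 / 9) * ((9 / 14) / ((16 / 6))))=-195 / 2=-97.50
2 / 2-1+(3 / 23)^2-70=-37021 / 529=-69.98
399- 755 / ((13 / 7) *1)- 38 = -592 / 13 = -45.54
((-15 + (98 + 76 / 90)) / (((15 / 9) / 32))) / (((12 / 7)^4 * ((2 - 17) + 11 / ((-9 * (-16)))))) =-2588278 / 207225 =-12.49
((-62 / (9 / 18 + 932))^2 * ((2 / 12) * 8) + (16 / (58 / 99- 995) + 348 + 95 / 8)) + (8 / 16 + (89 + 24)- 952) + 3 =-3908817410330921 / 8218099597800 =-475.64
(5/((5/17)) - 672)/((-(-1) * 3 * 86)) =-655/258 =-2.54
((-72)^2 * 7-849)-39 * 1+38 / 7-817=242119 / 7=34588.43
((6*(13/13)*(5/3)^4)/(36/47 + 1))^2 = 3451562500/5022081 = 687.28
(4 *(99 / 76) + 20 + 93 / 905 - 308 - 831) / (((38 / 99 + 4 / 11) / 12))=-11375006742 / 636215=-17879.19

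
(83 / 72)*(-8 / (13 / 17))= -1411 / 117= -12.06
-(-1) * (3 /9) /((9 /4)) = 4 /27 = 0.15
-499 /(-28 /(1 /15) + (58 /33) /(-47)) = 773949 /651478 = 1.19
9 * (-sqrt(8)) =-18 * sqrt(2) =-25.46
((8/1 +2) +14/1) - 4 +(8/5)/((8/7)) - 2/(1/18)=-73/5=-14.60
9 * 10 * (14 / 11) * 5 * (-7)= -4009.09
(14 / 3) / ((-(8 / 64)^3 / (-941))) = 6745088 / 3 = 2248362.67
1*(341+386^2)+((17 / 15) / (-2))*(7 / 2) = 8960101 / 60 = 149335.02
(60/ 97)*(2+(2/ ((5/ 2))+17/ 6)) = 338/ 97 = 3.48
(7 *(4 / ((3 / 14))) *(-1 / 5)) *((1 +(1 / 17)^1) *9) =-21168 / 85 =-249.04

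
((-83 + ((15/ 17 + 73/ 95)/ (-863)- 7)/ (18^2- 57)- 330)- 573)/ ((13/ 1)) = -28225373467/ 372129915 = -75.85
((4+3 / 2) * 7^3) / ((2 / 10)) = 18865 / 2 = 9432.50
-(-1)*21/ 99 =7/ 33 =0.21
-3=-3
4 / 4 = 1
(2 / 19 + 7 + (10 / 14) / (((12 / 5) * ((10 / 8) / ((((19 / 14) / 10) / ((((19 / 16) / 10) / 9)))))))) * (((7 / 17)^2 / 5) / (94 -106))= -593 / 21964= -0.03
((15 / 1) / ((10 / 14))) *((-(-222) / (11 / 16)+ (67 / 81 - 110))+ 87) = 1875692 / 297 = 6315.46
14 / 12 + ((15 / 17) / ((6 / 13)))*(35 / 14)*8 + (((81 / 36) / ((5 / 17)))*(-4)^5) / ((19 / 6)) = -23589011 / 9690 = -2434.37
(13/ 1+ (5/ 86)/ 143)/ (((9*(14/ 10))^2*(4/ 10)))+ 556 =18099184073/ 32540508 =556.20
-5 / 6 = -0.83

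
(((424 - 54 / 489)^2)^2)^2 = 519424804762823077518104928798067138816 / 498311414318121121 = 1042369871205123962088.71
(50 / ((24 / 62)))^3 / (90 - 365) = -18619375 / 2376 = -7836.44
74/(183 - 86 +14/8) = 296/395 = 0.75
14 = 14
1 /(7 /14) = 2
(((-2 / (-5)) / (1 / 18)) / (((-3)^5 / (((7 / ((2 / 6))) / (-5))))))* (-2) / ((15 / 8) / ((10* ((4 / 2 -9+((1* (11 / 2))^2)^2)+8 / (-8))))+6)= -812728 / 19593225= -0.04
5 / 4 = 1.25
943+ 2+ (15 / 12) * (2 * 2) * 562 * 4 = 12185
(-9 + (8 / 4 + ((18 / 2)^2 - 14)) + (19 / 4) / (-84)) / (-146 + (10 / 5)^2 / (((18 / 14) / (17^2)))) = 60423 / 759136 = 0.08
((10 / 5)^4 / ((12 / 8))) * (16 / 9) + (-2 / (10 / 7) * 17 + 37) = 4342 / 135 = 32.16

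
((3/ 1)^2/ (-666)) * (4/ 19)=-2/ 703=-0.00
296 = 296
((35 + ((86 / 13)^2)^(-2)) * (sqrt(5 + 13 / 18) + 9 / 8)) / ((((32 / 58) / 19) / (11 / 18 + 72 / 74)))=1112941627222905 / 518126129152 + 41220060267515 * sqrt(206) / 129531532288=6715.39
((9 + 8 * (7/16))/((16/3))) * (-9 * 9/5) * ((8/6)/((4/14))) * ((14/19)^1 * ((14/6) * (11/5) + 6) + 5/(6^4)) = -7073437/4864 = -1454.24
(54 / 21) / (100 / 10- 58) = -3 / 56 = -0.05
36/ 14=18/ 7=2.57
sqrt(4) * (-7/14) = -1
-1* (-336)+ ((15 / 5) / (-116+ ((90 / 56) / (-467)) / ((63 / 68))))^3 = 6284834194984829758743 / 18704864638410583697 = 336.00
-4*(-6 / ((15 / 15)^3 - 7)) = -4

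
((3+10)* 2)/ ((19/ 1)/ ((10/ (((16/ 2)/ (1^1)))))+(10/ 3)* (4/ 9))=1755/ 1126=1.56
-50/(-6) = 25/3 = 8.33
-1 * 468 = -468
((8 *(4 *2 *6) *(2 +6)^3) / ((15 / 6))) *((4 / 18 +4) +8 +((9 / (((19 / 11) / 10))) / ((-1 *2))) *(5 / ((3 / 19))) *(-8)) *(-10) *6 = -31200378880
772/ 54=386/ 27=14.30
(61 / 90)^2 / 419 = 3721 / 3393900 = 0.00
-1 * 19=-19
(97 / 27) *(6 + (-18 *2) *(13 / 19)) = -11446 / 171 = -66.94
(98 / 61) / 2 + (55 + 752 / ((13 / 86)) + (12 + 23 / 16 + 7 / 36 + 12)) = 577378099 / 114192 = 5056.20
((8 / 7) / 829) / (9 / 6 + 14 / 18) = 144 / 237923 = 0.00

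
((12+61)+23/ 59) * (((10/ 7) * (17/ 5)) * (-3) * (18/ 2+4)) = -5741580/ 413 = -13902.13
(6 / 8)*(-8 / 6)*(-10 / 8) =5 / 4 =1.25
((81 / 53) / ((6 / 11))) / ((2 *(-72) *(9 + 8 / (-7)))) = -21 / 8480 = -0.00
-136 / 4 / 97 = -34 / 97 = -0.35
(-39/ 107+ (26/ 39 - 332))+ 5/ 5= -106154/ 321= -330.70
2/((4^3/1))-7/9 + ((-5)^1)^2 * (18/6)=21385/288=74.25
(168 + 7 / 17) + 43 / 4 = 12183 / 68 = 179.16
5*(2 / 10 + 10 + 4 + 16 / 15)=229 / 3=76.33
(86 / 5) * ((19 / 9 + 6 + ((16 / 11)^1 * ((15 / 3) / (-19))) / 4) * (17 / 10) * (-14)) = -154298018 / 47025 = -3281.19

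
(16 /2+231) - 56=183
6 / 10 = 3 / 5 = 0.60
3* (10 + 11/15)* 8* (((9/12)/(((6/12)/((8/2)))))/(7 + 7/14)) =206.08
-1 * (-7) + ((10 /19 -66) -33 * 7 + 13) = -276.47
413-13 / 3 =1226 / 3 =408.67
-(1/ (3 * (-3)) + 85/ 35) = -2.32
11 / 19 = 0.58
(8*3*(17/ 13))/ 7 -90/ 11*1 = -3.70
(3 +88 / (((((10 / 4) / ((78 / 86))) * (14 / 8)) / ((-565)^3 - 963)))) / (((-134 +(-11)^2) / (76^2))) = 28603034675204688 / 19565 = 1461949127278.54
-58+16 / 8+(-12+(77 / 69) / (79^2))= -29282695 / 430629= -68.00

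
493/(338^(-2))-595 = 56321697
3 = 3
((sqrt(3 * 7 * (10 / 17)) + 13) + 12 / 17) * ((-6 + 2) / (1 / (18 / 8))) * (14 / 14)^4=-2097 / 17 - 9 * sqrt(3570) / 17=-154.99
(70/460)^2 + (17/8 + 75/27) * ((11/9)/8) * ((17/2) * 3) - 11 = 14851691/1828224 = 8.12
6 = 6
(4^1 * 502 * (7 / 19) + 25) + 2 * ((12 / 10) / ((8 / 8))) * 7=74251 / 95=781.59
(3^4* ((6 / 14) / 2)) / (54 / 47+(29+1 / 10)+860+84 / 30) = 6345 / 326459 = 0.02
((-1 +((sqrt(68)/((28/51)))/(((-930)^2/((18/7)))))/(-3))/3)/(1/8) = -8/3 - 34 * sqrt(17)/3531675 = -2.67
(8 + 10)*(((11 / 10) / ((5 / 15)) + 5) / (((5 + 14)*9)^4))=83 / 475020045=0.00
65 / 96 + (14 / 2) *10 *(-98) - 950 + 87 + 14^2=-722527 / 96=-7526.32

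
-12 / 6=-2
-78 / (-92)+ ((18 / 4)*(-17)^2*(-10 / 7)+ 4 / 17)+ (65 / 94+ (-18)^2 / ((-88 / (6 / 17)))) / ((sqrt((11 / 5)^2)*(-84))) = -1856.77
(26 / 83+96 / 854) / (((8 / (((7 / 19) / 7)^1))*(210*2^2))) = 397 / 119081760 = 0.00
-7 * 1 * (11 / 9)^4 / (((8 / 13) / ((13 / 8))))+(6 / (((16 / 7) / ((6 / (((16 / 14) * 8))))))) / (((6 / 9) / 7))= -23.16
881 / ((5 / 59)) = 51979 / 5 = 10395.80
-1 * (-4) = 4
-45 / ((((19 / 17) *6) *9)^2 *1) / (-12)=1445 / 1403568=0.00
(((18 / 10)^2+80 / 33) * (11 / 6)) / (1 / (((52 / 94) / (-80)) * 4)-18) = -60749 / 316800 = -0.19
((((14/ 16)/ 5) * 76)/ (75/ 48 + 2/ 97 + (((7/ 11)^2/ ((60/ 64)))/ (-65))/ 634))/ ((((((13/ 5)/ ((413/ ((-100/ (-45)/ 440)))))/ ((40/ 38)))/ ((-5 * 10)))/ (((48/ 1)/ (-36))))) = 243400572676800000/ 13126637413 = 18542492.26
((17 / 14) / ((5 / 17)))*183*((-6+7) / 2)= 52887 / 140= 377.76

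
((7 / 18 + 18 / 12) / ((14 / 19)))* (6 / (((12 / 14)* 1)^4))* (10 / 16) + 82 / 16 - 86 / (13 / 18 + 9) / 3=108787111 / 5443200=19.99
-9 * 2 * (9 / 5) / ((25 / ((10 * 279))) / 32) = -2892672 / 25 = -115706.88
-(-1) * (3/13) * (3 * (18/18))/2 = 9/26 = 0.35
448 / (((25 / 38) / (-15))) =-51072 / 5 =-10214.40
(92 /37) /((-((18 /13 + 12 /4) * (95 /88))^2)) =-120403712 /1084922325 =-0.11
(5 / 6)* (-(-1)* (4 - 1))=5 / 2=2.50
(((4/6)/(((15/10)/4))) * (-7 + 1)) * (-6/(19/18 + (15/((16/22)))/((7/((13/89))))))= 43.07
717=717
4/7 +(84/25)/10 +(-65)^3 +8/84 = -102983999/375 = -274624.00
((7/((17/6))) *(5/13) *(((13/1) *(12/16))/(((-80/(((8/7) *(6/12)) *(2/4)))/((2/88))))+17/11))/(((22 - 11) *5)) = 0.03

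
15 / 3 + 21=26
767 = 767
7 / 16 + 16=263 / 16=16.44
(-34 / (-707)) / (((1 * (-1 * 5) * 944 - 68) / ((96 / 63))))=-272 / 17771859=-0.00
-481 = -481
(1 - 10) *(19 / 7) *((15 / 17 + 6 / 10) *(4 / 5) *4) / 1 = -49248 / 425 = -115.88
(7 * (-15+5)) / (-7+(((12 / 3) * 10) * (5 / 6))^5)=-0.00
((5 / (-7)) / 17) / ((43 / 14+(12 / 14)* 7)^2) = -140 / 274193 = -0.00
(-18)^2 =324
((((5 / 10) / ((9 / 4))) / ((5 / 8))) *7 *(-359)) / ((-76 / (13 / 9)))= 16.98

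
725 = 725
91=91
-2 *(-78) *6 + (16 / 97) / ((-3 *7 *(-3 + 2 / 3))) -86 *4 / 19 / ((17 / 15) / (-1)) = 1461495632 / 1535219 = 951.98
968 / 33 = 88 / 3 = 29.33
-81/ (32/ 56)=-567/ 4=-141.75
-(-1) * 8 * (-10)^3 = -8000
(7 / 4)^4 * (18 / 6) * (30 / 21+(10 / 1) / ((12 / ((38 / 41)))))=61.93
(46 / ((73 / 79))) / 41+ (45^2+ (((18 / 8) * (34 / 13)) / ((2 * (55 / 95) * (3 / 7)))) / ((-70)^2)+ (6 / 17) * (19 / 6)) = 41302378371689 / 20372752400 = 2027.33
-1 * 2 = -2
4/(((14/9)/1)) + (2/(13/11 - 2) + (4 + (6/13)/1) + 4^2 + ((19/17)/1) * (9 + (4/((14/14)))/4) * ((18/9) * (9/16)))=1846861/55692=33.16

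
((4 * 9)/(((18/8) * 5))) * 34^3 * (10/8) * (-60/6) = -1572160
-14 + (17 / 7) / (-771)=-75575 / 5397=-14.00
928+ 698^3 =340069320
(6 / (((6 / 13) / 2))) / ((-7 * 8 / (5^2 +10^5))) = -1300325 / 28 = -46440.18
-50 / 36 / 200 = -1 / 144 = -0.01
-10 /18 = -5 /9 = -0.56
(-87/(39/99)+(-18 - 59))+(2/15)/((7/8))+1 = -296.69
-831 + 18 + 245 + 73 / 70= -39687 / 70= -566.96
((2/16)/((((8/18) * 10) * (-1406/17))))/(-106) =0.00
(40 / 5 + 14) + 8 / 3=74 / 3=24.67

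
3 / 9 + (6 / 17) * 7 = 143 / 51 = 2.80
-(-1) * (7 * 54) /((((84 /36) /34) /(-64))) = -352512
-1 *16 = -16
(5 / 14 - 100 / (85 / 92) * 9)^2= 53710380025 / 56644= 948209.52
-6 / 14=-3 / 7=-0.43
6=6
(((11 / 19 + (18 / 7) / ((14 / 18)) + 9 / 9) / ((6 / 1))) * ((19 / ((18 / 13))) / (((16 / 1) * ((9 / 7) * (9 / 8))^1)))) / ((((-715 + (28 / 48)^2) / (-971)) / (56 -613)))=-21318025352 / 58350537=-365.34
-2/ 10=-1/ 5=-0.20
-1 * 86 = -86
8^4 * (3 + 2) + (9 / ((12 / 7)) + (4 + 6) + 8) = 82013 / 4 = 20503.25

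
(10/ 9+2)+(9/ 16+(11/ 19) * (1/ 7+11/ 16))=19891/ 4788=4.15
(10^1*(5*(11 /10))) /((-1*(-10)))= 11 /2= 5.50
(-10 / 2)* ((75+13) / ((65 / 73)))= -6424 / 13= -494.15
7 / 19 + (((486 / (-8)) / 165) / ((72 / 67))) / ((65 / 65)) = 863 / 33440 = 0.03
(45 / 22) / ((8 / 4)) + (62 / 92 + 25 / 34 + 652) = 11258847 / 17204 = 654.43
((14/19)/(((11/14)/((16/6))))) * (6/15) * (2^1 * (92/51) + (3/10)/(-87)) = 83588512/23183325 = 3.61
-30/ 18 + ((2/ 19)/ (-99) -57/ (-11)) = 6610/ 1881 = 3.51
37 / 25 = 1.48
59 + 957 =1016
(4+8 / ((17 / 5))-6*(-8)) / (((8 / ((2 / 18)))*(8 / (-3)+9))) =77 / 646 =0.12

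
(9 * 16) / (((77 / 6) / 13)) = 11232 / 77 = 145.87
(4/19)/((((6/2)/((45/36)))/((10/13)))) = 50/741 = 0.07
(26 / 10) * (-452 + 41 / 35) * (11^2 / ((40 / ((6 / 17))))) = -74461101 / 59500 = -1251.45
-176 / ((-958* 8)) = 11 / 479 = 0.02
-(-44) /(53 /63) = 2772 /53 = 52.30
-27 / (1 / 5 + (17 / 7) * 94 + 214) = -945 / 15487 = -0.06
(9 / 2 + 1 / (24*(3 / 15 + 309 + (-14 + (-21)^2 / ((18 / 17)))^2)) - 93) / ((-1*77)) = 861895037 / 749897379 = 1.15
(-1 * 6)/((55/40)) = -48/11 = -4.36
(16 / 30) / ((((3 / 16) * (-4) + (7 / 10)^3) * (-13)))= 1600 / 15873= 0.10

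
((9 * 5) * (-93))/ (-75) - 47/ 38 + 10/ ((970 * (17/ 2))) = 54.56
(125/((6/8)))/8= 125/6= 20.83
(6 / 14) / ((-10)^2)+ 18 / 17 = 12651 / 11900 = 1.06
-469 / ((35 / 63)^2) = -37989 / 25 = -1519.56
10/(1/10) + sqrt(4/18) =sqrt(2)/3 + 100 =100.47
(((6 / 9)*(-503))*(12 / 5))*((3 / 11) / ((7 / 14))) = -24144 / 55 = -438.98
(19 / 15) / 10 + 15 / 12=413 / 300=1.38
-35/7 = -5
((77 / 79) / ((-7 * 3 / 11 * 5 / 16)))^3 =-7256313856 / 1664006625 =-4.36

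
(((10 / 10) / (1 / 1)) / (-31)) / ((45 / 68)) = -68 / 1395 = -0.05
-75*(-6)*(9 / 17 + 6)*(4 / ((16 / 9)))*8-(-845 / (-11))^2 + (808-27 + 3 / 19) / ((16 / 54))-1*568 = 7668961643 / 156332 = 49055.61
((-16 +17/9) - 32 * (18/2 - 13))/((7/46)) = 47150/63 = 748.41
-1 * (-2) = 2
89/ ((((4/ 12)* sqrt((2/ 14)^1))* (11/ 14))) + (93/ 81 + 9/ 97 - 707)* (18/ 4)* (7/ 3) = -12938681/ 1746 + 3738* sqrt(7)/ 11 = -6511.40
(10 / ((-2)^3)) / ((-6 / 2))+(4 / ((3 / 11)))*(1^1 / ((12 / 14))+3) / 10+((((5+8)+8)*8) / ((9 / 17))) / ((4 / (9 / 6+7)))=24511 / 36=680.86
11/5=2.20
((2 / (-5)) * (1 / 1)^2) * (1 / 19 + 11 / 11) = -8 / 19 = -0.42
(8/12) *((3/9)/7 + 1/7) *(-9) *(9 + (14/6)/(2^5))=-871/84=-10.37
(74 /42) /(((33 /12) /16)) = 2368 /231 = 10.25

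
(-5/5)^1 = -1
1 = 1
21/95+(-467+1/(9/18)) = -44154/95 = -464.78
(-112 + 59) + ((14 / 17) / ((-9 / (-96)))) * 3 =-453 / 17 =-26.65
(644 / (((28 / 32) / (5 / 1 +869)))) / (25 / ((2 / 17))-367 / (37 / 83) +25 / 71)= -1053.81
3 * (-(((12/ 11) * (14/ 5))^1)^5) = -401483464704/ 503284375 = -797.73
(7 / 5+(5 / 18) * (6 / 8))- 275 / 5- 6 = -7127 / 120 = -59.39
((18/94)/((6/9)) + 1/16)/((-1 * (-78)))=263/58656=0.00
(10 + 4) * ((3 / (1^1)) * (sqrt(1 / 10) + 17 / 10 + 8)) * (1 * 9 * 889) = 168021 * sqrt(10) / 5 + 16298037 / 5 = 3365873.21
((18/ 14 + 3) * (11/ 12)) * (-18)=-495/ 7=-70.71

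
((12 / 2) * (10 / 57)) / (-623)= -20 / 11837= -0.00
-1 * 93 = -93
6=6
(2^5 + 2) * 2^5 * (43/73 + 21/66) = 792608/803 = 987.06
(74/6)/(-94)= -37/282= -0.13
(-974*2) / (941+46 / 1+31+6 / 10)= -9740 / 5093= -1.91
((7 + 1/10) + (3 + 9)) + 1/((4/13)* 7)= 2739/140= 19.56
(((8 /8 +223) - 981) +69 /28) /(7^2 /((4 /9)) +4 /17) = -359159 /52591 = -6.83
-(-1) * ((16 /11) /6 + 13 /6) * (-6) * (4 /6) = -106 /11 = -9.64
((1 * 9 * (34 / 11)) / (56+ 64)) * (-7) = -357 / 220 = -1.62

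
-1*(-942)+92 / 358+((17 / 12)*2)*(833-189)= 1485838 / 537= 2766.92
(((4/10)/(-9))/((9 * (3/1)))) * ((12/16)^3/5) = -1/7200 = -0.00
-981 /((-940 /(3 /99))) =327 /10340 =0.03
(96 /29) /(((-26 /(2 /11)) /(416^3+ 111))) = -6911175072 /4147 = -1666548.12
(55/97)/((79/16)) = 880/7663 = 0.11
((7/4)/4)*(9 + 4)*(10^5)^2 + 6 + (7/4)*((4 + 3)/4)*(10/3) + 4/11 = 15015000004375/264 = 56875000016.57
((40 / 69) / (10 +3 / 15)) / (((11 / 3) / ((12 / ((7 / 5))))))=4000 / 30107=0.13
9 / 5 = 1.80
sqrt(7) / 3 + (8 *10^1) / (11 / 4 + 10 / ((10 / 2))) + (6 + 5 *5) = sqrt(7) / 3 + 909 / 19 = 48.72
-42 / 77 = -6 / 11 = -0.55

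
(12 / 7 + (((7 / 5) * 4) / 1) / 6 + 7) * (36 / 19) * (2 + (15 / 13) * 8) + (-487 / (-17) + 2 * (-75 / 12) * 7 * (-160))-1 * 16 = 2089539867 / 146965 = 14217.94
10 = 10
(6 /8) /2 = 3 /8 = 0.38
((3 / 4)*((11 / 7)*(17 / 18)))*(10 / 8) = 935 / 672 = 1.39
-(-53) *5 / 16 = 265 / 16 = 16.56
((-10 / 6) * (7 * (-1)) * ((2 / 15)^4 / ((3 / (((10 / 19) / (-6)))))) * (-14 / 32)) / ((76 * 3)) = 49 / 236852100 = 0.00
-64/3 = -21.33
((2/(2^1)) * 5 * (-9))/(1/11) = -495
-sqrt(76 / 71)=-2 * sqrt(1349) / 71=-1.03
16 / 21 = 0.76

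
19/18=1.06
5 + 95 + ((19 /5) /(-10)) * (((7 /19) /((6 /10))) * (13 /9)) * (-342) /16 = 25729 /240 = 107.20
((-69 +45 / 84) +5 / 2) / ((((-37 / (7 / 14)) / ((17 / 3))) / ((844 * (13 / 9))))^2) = -4016209447367 / 6986007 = -574893.42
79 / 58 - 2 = -37 / 58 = -0.64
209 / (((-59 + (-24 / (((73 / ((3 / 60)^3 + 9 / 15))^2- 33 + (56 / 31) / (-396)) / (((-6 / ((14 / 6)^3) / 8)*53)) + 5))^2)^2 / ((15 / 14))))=13159011432007952180848472475321043110355612251717969089434333374065760744735 / 204558436836699724489214911648663295761090967127597813066710498301780452185886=0.06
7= 7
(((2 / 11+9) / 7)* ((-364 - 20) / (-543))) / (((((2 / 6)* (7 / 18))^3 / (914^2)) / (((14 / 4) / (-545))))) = -850305559689216 / 372187585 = -2284615.59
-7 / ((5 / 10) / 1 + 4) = -14 / 9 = -1.56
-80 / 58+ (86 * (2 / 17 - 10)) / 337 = -648152 / 166141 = -3.90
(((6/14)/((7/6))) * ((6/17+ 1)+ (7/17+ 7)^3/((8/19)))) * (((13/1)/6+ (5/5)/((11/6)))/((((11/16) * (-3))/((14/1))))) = -27251189120/4161311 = -6548.70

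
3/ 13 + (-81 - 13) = -1219/ 13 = -93.77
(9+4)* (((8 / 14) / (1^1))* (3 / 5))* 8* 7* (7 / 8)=218.40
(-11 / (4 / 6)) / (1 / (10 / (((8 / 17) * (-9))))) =38.96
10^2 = 100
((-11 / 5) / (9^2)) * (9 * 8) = -1.96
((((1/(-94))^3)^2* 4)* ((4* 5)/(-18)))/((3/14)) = -35/1164155255532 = -0.00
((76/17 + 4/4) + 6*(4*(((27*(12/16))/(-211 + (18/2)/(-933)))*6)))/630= -0.01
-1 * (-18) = 18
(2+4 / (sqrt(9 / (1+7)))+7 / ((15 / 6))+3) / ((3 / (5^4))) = 5000 * sqrt(2) / 9+1625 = 2410.67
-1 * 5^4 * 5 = -3125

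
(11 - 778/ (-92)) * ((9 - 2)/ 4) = 6265/ 184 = 34.05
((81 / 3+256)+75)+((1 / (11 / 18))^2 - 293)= 8189 / 121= 67.68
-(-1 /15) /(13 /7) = 7 /195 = 0.04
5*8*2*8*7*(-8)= -35840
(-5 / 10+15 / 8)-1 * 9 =-61 / 8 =-7.62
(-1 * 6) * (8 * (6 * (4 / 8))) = -144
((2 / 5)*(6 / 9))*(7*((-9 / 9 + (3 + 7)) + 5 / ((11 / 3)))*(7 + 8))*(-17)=-54264 / 11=-4933.09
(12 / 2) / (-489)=-2 / 163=-0.01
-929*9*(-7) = 58527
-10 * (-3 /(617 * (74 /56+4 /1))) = 840 /91933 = 0.01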